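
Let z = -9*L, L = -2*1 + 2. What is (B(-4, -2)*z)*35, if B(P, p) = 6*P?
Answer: 0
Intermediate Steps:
L = 0 (L = -2 + 2 = 0)
z = 0 (z = -9*0 = 0)
(B(-4, -2)*z)*35 = ((6*(-4))*0)*35 = -24*0*35 = 0*35 = 0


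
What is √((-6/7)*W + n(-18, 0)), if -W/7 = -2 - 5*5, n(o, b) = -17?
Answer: I*√179 ≈ 13.379*I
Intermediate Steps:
W = 189 (W = -7*(-2 - 5*5) = -7*(-2 - 25) = -7*(-27) = 189)
√((-6/7)*W + n(-18, 0)) = √(-6/7*189 - 17) = √(-162 - 17) = √(-179) = I*√179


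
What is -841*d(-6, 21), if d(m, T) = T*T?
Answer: -370881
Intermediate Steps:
d(m, T) = T²
-841*d(-6, 21) = -841*21² = -841*441 = -370881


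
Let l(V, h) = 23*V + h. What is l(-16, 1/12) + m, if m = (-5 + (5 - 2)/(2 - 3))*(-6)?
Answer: -3839/12 ≈ -319.92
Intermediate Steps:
l(V, h) = h + 23*V
m = 48 (m = (-5 + 3/(-1))*(-6) = (-5 + 3*(-1))*(-6) = (-5 - 3)*(-6) = -8*(-6) = 48)
l(-16, 1/12) + m = (1/12 + 23*(-16)) + 48 = (1/12 - 368) + 48 = -4415/12 + 48 = -3839/12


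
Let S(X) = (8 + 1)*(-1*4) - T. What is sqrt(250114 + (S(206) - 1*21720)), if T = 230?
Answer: 4*sqrt(14258) ≈ 477.63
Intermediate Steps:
S(X) = -266 (S(X) = (8 + 1)*(-1*4) - 1*230 = 9*(-4) - 230 = -36 - 230 = -266)
sqrt(250114 + (S(206) - 1*21720)) = sqrt(250114 + (-266 - 1*21720)) = sqrt(250114 + (-266 - 21720)) = sqrt(250114 - 21986) = sqrt(228128) = 4*sqrt(14258)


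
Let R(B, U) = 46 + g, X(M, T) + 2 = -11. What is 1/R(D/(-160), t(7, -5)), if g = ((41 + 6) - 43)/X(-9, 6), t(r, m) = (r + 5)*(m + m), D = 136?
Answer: 13/594 ≈ 0.021886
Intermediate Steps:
X(M, T) = -13 (X(M, T) = -2 - 11 = -13)
t(r, m) = 2*m*(5 + r) (t(r, m) = (5 + r)*(2*m) = 2*m*(5 + r))
g = -4/13 (g = ((41 + 6) - 43)/(-13) = (47 - 43)*(-1/13) = 4*(-1/13) = -4/13 ≈ -0.30769)
R(B, U) = 594/13 (R(B, U) = 46 - 4/13 = 594/13)
1/R(D/(-160), t(7, -5)) = 1/(594/13) = 13/594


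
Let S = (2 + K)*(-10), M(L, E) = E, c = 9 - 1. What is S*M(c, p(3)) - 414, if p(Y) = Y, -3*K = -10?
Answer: -574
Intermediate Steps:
K = 10/3 (K = -⅓*(-10) = 10/3 ≈ 3.3333)
c = 8
S = -160/3 (S = (2 + 10/3)*(-10) = (16/3)*(-10) = -160/3 ≈ -53.333)
S*M(c, p(3)) - 414 = -160/3*3 - 414 = -160 - 414 = -574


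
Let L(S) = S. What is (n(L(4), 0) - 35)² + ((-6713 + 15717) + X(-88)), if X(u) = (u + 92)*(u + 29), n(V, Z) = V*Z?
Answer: 9993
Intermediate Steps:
X(u) = (29 + u)*(92 + u) (X(u) = (92 + u)*(29 + u) = (29 + u)*(92 + u))
(n(L(4), 0) - 35)² + ((-6713 + 15717) + X(-88)) = (4*0 - 35)² + ((-6713 + 15717) + (2668 + (-88)² + 121*(-88))) = (0 - 35)² + (9004 + (2668 + 7744 - 10648)) = (-35)² + (9004 - 236) = 1225 + 8768 = 9993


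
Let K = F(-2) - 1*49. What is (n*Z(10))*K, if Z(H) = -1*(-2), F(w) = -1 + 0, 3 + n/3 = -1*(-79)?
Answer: -22800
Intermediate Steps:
n = 228 (n = -9 + 3*(-1*(-79)) = -9 + 3*79 = -9 + 237 = 228)
F(w) = -1
Z(H) = 2
K = -50 (K = -1 - 1*49 = -1 - 49 = -50)
(n*Z(10))*K = (228*2)*(-50) = 456*(-50) = -22800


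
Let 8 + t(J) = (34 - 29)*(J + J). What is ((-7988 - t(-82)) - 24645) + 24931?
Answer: -6874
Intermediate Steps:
t(J) = -8 + 10*J (t(J) = -8 + (34 - 29)*(J + J) = -8 + 5*(2*J) = -8 + 10*J)
((-7988 - t(-82)) - 24645) + 24931 = ((-7988 - (-8 + 10*(-82))) - 24645) + 24931 = ((-7988 - (-8 - 820)) - 24645) + 24931 = ((-7988 - 1*(-828)) - 24645) + 24931 = ((-7988 + 828) - 24645) + 24931 = (-7160 - 24645) + 24931 = -31805 + 24931 = -6874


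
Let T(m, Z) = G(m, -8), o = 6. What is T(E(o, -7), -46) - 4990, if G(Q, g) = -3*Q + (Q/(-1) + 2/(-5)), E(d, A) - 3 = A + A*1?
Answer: -24732/5 ≈ -4946.4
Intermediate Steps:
E(d, A) = 3 + 2*A (E(d, A) = 3 + (A + A*1) = 3 + (A + A) = 3 + 2*A)
G(Q, g) = -⅖ - 4*Q (G(Q, g) = -3*Q + (Q*(-1) + 2*(-⅕)) = -3*Q + (-Q - ⅖) = -3*Q + (-⅖ - Q) = -⅖ - 4*Q)
T(m, Z) = -⅖ - 4*m
T(E(o, -7), -46) - 4990 = (-⅖ - 4*(3 + 2*(-7))) - 4990 = (-⅖ - 4*(3 - 14)) - 4990 = (-⅖ - 4*(-11)) - 4990 = (-⅖ + 44) - 4990 = 218/5 - 4990 = -24732/5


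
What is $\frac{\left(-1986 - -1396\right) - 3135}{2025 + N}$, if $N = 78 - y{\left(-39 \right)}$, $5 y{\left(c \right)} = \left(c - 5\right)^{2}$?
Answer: $- \frac{18625}{8579} \approx -2.171$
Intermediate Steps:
$y{\left(c \right)} = \frac{\left(-5 + c\right)^{2}}{5}$ ($y{\left(c \right)} = \frac{\left(c - 5\right)^{2}}{5} = \frac{\left(-5 + c\right)^{2}}{5}$)
$N = - \frac{1546}{5}$ ($N = 78 - \frac{\left(-5 - 39\right)^{2}}{5} = 78 - \frac{\left(-44\right)^{2}}{5} = 78 - \frac{1}{5} \cdot 1936 = 78 - \frac{1936}{5} = - \frac{1546}{5} \approx -309.2$)
$\frac{\left(-1986 - -1396\right) - 3135}{2025 + N} = \frac{\left(-1986 - -1396\right) - 3135}{2025 - \frac{1546}{5}} = \frac{\left(-1986 + 1396\right) - 3135}{\frac{8579}{5}} = \left(-590 - 3135\right) \frac{5}{8579} = \left(-3725\right) \frac{5}{8579} = - \frac{18625}{8579}$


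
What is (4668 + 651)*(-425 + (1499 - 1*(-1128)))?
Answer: 11712438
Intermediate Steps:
(4668 + 651)*(-425 + (1499 - 1*(-1128))) = 5319*(-425 + (1499 + 1128)) = 5319*(-425 + 2627) = 5319*2202 = 11712438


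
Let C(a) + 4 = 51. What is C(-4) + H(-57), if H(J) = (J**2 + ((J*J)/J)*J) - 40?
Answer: 6505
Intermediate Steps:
C(a) = 47 (C(a) = -4 + 51 = 47)
H(J) = -40 + 2*J**2 (H(J) = (J**2 + (J**2/J)*J) - 40 = (J**2 + J*J) - 40 = (J**2 + J**2) - 40 = 2*J**2 - 40 = -40 + 2*J**2)
C(-4) + H(-57) = 47 + (-40 + 2*(-57)**2) = 47 + (-40 + 2*3249) = 47 + (-40 + 6498) = 47 + 6458 = 6505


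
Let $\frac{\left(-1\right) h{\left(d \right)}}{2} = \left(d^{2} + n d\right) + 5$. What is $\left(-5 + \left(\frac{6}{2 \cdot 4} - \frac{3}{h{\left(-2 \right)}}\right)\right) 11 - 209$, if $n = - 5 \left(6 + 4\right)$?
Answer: $- \frac{111441}{436} \approx -255.6$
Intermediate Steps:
$n = -50$ ($n = \left(-5\right) 10 = -50$)
$h{\left(d \right)} = -10 - 2 d^{2} + 100 d$ ($h{\left(d \right)} = - 2 \left(\left(d^{2} - 50 d\right) + 5\right) = - 2 \left(5 + d^{2} - 50 d\right) = -10 - 2 d^{2} + 100 d$)
$\left(-5 + \left(\frac{6}{2 \cdot 4} - \frac{3}{h{\left(-2 \right)}}\right)\right) 11 - 209 = \left(-5 + \left(\frac{6}{2 \cdot 4} - \frac{3}{-10 - 2 \left(-2\right)^{2} + 100 \left(-2\right)}\right)\right) 11 - 209 = \left(-5 + \left(\frac{6}{8} - \frac{3}{-10 - 8 - 200}\right)\right) 11 - 209 = \left(-5 + \left(6 \cdot \frac{1}{8} - \frac{3}{-10 - 8 - 200}\right)\right) 11 - 209 = \left(-5 + \left(\frac{3}{4} - \frac{3}{-218}\right)\right) 11 - 209 = \left(-5 + \left(\frac{3}{4} - - \frac{3}{218}\right)\right) 11 - 209 = \left(-5 + \left(\frac{3}{4} + \frac{3}{218}\right)\right) 11 - 209 = \left(-5 + \frac{333}{436}\right) 11 - 209 = \left(- \frac{1847}{436}\right) 11 - 209 = - \frac{20317}{436} - 209 = - \frac{111441}{436}$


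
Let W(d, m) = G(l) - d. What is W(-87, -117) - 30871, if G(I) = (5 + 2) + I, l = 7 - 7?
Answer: -30777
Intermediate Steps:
l = 0
G(I) = 7 + I
W(d, m) = 7 - d (W(d, m) = (7 + 0) - d = 7 - d)
W(-87, -117) - 30871 = (7 - 1*(-87)) - 30871 = (7 + 87) - 30871 = 94 - 30871 = -30777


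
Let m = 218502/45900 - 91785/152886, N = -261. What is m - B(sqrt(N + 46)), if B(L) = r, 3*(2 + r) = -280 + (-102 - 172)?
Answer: 2066543539/10829425 ≈ 190.83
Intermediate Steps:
m = 135152617/32488275 (m = 218502*(1/45900) - 91785*1/152886 = 12139/2550 - 30595/50962 = 135152617/32488275 ≈ 4.1600)
r = -560/3 (r = -2 + (-280 + (-102 - 172))/3 = -2 + (-280 - 274)/3 = -2 + (1/3)*(-554) = -2 - 554/3 = -560/3 ≈ -186.67)
B(L) = -560/3
m - B(sqrt(N + 46)) = 135152617/32488275 - 1*(-560/3) = 135152617/32488275 + 560/3 = 2066543539/10829425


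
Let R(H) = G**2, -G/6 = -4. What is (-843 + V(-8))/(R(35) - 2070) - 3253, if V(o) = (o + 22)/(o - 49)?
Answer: -276970909/85158 ≈ -3252.4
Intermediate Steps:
V(o) = (22 + o)/(-49 + o)
G = 24 (G = -6*(-4) = 24)
R(H) = 576 (R(H) = 24**2 = 576)
(-843 + V(-8))/(R(35) - 2070) - 3253 = (-843 + (22 - 8)/(-49 - 8))/(576 - 2070) - 3253 = (-843 + 14/(-57))/(-1494) - 3253 = (-843 - 1/57*14)*(-1/1494) - 3253 = (-843 - 14/57)*(-1/1494) - 3253 = -48065/57*(-1/1494) - 3253 = 48065/85158 - 3253 = -276970909/85158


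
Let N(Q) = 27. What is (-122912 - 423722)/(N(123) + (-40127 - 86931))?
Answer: 546634/127031 ≈ 4.3032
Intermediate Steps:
(-122912 - 423722)/(N(123) + (-40127 - 86931)) = (-122912 - 423722)/(27 + (-40127 - 86931)) = -546634/(27 - 127058) = -546634/(-127031) = -546634*(-1/127031) = 546634/127031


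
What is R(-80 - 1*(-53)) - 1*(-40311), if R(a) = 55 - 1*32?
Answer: 40334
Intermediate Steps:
R(a) = 23 (R(a) = 55 - 32 = 23)
R(-80 - 1*(-53)) - 1*(-40311) = 23 - 1*(-40311) = 23 + 40311 = 40334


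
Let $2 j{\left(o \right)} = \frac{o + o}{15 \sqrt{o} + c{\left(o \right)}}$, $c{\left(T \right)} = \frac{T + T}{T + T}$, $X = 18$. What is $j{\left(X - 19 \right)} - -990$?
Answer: $\frac{223739}{226} + \frac{15 i}{226} \approx 990.0 + 0.066372 i$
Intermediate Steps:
$c{\left(T \right)} = 1$ ($c{\left(T \right)} = \frac{2 T}{2 T} = 2 T \frac{1}{2 T} = 1$)
$j{\left(o \right)} = \frac{o}{1 + 15 \sqrt{o}}$ ($j{\left(o \right)} = \frac{\left(o + o\right) \frac{1}{15 \sqrt{o} + 1}}{2} = \frac{2 o \frac{1}{1 + 15 \sqrt{o}}}{2} = \frac{o}{1 + 15 \sqrt{o}}$)
$j{\left(X - 19 \right)} - -990 = \frac{18 - 19}{1 + 15 \sqrt{18 - 19}} - -990 = \frac{18 - 19}{1 + 15 \sqrt{18 - 19}} + 990 = - \frac{1}{1 + 15 \sqrt{-1}} + 990 = - \frac{1}{1 + 15 i} + 990 = - \frac{1 - 15 i}{226} + 990 = 990 - \frac{1 - 15 i}{226}$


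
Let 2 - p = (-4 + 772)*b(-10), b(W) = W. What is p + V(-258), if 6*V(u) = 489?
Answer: 15527/2 ≈ 7763.5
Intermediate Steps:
V(u) = 163/2 (V(u) = (⅙)*489 = 163/2)
p = 7682 (p = 2 - (-4 + 772)*(-10) = 2 - 768*(-10) = 2 - 1*(-7680) = 2 + 7680 = 7682)
p + V(-258) = 7682 + 163/2 = 15527/2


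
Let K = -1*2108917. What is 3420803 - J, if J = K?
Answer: 5529720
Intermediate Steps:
K = -2108917
J = -2108917
3420803 - J = 3420803 - 1*(-2108917) = 3420803 + 2108917 = 5529720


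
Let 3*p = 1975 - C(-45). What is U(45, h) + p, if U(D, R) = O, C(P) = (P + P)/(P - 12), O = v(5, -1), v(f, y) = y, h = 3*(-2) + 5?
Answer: 37438/57 ≈ 656.81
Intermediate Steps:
h = -1 (h = -6 + 5 = -1)
O = -1
C(P) = 2*P/(-12 + P) (C(P) = (2*P)/(-12 + P) = 2*P/(-12 + P))
U(D, R) = -1
p = 37495/57 (p = (1975 - 2*(-45)/(-12 - 45))/3 = (1975 - 2*(-45)/(-57))/3 = (1975 - 2*(-45)*(-1)/57)/3 = (1975 - 1*30/19)/3 = (1975 - 30/19)/3 = (⅓)*(37495/19) = 37495/57 ≈ 657.81)
U(45, h) + p = -1 + 37495/57 = 37438/57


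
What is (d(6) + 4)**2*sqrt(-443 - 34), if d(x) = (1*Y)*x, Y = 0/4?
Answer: 48*I*sqrt(53) ≈ 349.45*I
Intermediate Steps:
Y = 0 (Y = 0*(1/4) = 0)
d(x) = 0 (d(x) = (1*0)*x = 0*x = 0)
(d(6) + 4)**2*sqrt(-443 - 34) = (0 + 4)**2*sqrt(-443 - 34) = 4**2*sqrt(-477) = 16*(3*I*sqrt(53)) = 48*I*sqrt(53)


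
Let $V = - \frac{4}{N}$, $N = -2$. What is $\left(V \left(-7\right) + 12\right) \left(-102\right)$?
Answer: $204$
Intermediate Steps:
$V = 2$ ($V = - \frac{4}{-2} = \left(-4\right) \left(- \frac{1}{2}\right) = 2$)
$\left(V \left(-7\right) + 12\right) \left(-102\right) = \left(2 \left(-7\right) + 12\right) \left(-102\right) = \left(-14 + 12\right) \left(-102\right) = \left(-2\right) \left(-102\right) = 204$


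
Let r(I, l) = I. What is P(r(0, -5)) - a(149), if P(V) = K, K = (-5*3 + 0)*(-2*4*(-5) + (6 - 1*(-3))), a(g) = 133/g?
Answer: -109648/149 ≈ -735.89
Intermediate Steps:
K = -735 (K = (-15 + 0)*(-8*(-5) + (6 + 3)) = -15*(40 + 9) = -15*49 = -735)
P(V) = -735
P(r(0, -5)) - a(149) = -735 - 133/149 = -109648/149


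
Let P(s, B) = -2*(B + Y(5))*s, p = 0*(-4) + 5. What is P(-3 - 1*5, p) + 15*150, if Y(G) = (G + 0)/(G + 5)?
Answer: 2338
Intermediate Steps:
Y(G) = G/(5 + G)
p = 5 (p = 0 + 5 = 5)
P(s, B) = -2*s*(1/2 + B) (P(s, B) = -2*(B + 5/(5 + 5))*s = -2*(B + 5/10)*s = -2*(B + 5*(1/10))*s = -2*(B + 1/2)*s = -2*(1/2 + B)*s = -2*s*(1/2 + B))
P(-3 - 1*5, p) + 15*150 = -(-3 - 1*5)*(1 + 2*5) + 15*150 = -(-3 - 5)*(1 + 10) + 2250 = -1*(-8)*11 + 2250 = 88 + 2250 = 2338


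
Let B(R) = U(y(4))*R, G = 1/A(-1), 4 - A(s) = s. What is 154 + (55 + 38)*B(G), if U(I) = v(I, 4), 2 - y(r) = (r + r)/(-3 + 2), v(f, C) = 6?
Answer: 1328/5 ≈ 265.60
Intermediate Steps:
A(s) = 4 - s
y(r) = 2 + 2*r (y(r) = 2 - (r + r)/(-3 + 2) = 2 - 2*r/(-1) = 2 - 2*r*(-1) = 2 - (-2)*r = 2 + 2*r)
U(I) = 6
G = ⅕ (G = 1/(4 - 1*(-1)) = 1/(4 + 1) = 1/5 = ⅕ ≈ 0.20000)
B(R) = 6*R
154 + (55 + 38)*B(G) = 154 + (55 + 38)*(6*(⅕)) = 154 + 93*(6/5) = 154 + 558/5 = 1328/5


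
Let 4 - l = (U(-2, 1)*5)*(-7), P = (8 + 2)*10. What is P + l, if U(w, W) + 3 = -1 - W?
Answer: -71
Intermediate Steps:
U(w, W) = -4 - W (U(w, W) = -3 + (-1 - W) = -4 - W)
P = 100 (P = 10*10 = 100)
l = -171 (l = 4 - (-4 - 1*1)*5*(-7) = 4 - (-4 - 1)*5*(-7) = 4 - (-5*5)*(-7) = 4 - (-25)*(-7) = 4 - 1*175 = 4 - 175 = -171)
P + l = 100 - 171 = -71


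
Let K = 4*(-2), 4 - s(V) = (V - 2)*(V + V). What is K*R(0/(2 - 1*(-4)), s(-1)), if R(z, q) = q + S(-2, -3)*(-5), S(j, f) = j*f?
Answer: 256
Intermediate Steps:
S(j, f) = f*j
s(V) = 4 - 2*V*(-2 + V) (s(V) = 4 - (V - 2)*(V + V) = 4 - (-2 + V)*2*V = 4 - 2*V*(-2 + V))
R(z, q) = -30 + q (R(z, q) = q - 3*(-2)*(-5) = q + 6*(-5) = q - 30 = -30 + q)
K = -8
K*R(0/(2 - 1*(-4)), s(-1)) = -8*(-30 + (4 - 2*(-1)**2 + 4*(-1))) = -8*(-30 + (4 - 2*1 - 4)) = -8*(-30 + (4 - 2 - 4)) = -8*(-30 - 2) = -8*(-32) = 256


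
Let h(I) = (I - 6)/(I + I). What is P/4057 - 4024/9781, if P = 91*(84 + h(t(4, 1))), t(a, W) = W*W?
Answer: 112430837/79363034 ≈ 1.4167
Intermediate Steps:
t(a, W) = W**2
h(I) = (-6 + I)/(2*I) (h(I) = (-6 + I)/((2*I)) = (-6 + I)*(1/(2*I)) = (-6 + I)/(2*I))
P = 14833/2 (P = 91*(84 + (-6 + 1**2)/(2*(1**2))) = 91*(84 + (1/2)*(-6 + 1)/1) = 91*(84 + (1/2)*1*(-5)) = 91*(84 - 5/2) = 91*(163/2) = 14833/2 ≈ 7416.5)
P/4057 - 4024/9781 = (14833/2)/4057 - 4024/9781 = (14833/2)*(1/4057) - 4024*1/9781 = 14833/8114 - 4024/9781 = 112430837/79363034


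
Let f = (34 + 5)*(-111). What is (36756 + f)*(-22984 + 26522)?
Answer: 114726726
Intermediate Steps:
f = -4329 (f = 39*(-111) = -4329)
(36756 + f)*(-22984 + 26522) = (36756 - 4329)*(-22984 + 26522) = 32427*3538 = 114726726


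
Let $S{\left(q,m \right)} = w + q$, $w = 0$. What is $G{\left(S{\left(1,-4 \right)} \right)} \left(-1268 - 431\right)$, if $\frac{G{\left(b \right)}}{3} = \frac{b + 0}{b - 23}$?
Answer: $\frac{5097}{22} \approx 231.68$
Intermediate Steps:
$S{\left(q,m \right)} = q$ ($S{\left(q,m \right)} = 0 + q = q$)
$G{\left(b \right)} = \frac{3 b}{-23 + b}$ ($G{\left(b \right)} = 3 \frac{b + 0}{b - 23} = 3 \frac{b}{-23 + b} = \frac{3 b}{-23 + b}$)
$G{\left(S{\left(1,-4 \right)} \right)} \left(-1268 - 431\right) = 3 \cdot 1 \frac{1}{-23 + 1} \left(-1268 - 431\right) = 3 \cdot 1 \frac{1}{-22} \left(-1699\right) = 3 \cdot 1 \left(- \frac{1}{22}\right) \left(-1699\right) = \left(- \frac{3}{22}\right) \left(-1699\right) = \frac{5097}{22}$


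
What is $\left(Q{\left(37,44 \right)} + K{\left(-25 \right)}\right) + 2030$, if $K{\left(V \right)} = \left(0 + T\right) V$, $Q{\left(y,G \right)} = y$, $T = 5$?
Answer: $1942$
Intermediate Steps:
$K{\left(V \right)} = 5 V$ ($K{\left(V \right)} = \left(0 + 5\right) V = 5 V$)
$\left(Q{\left(37,44 \right)} + K{\left(-25 \right)}\right) + 2030 = \left(37 + 5 \left(-25\right)\right) + 2030 = \left(37 - 125\right) + 2030 = -88 + 2030 = 1942$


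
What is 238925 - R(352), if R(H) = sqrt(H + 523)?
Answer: 238925 - 5*sqrt(35) ≈ 2.3890e+5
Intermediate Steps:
R(H) = sqrt(523 + H)
238925 - R(352) = 238925 - sqrt(523 + 352) = 238925 - sqrt(875) = 238925 - 5*sqrt(35)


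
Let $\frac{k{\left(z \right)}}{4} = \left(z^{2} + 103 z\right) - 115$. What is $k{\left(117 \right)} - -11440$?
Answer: $113940$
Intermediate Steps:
$k{\left(z \right)} = -460 + 4 z^{2} + 412 z$ ($k{\left(z \right)} = 4 \left(\left(z^{2} + 103 z\right) - 115\right) = 4 \left(-115 + z^{2} + 103 z\right) = -460 + 4 z^{2} + 412 z$)
$k{\left(117 \right)} - -11440 = \left(-460 + 4 \cdot 117^{2} + 412 \cdot 117\right) - -11440 = \left(-460 + 4 \cdot 13689 + 48204\right) + 11440 = \left(-460 + 54756 + 48204\right) + 11440 = 102500 + 11440 = 113940$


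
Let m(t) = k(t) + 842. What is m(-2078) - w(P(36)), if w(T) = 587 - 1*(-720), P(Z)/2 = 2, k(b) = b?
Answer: -2543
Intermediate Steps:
P(Z) = 4 (P(Z) = 2*2 = 4)
w(T) = 1307 (w(T) = 587 + 720 = 1307)
m(t) = 842 + t (m(t) = t + 842 = 842 + t)
m(-2078) - w(P(36)) = (842 - 2078) - 1*1307 = -1236 - 1307 = -2543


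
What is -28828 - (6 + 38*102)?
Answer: -32710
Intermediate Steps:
-28828 - (6 + 38*102) = -28828 - (6 + 3876) = -28828 - 1*3882 = -28828 - 3882 = -32710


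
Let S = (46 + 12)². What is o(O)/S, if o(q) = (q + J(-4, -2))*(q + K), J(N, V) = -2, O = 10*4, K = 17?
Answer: 1083/1682 ≈ 0.64388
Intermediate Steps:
O = 40
o(q) = (-2 + q)*(17 + q) (o(q) = (q - 2)*(q + 17) = (-2 + q)*(17 + q))
S = 3364 (S = 58² = 3364)
o(O)/S = (-34 + 40² + 15*40)/3364 = (-34 + 1600 + 600)*(1/3364) = 2166*(1/3364) = 1083/1682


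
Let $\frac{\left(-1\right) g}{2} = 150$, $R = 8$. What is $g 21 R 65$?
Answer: $-3276000$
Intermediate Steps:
$g = -300$ ($g = \left(-2\right) 150 = -300$)
$g 21 R 65 = - 300 \cdot 21 \cdot 8 \cdot 65 = \left(-300\right) 168 \cdot 65 = \left(-50400\right) 65 = -3276000$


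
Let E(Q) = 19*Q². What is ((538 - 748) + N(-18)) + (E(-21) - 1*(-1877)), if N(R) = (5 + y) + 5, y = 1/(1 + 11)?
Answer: 120673/12 ≈ 10056.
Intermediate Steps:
y = 1/12 ≈ 0.083333
N(R) = 121/12 (N(R) = (5 + 1/12) + 5 = 61/12 + 5 = 121/12)
((538 - 748) + N(-18)) + (E(-21) - 1*(-1877)) = ((538 - 748) + 121/12) + (19*(-21)² - 1*(-1877)) = (-210 + 121/12) + (19*441 + 1877) = -2399/12 + (8379 + 1877) = -2399/12 + 10256 = 120673/12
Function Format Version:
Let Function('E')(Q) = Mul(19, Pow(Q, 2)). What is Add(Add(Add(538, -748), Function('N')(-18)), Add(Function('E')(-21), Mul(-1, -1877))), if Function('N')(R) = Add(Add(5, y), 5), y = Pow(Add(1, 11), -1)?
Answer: Rational(120673, 12) ≈ 10056.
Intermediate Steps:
y = Rational(1, 12) (y = Pow(12, -1) = Rational(1, 12) ≈ 0.083333)
Function('N')(R) = Rational(121, 12) (Function('N')(R) = Add(Add(5, Rational(1, 12)), 5) = Add(Rational(61, 12), 5) = Rational(121, 12))
Add(Add(Add(538, -748), Function('N')(-18)), Add(Function('E')(-21), Mul(-1, -1877))) = Add(Add(Add(538, -748), Rational(121, 12)), Add(Mul(19, Pow(-21, 2)), Mul(-1, -1877))) = Add(Add(-210, Rational(121, 12)), Add(Mul(19, 441), 1877)) = Add(Rational(-2399, 12), Add(8379, 1877)) = Add(Rational(-2399, 12), 10256) = Rational(120673, 12)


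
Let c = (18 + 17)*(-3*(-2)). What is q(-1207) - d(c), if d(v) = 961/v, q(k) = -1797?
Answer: -378331/210 ≈ -1801.6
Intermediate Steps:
c = 210 (c = 35*6 = 210)
q(-1207) - d(c) = -1797 - 961/210 = -378331/210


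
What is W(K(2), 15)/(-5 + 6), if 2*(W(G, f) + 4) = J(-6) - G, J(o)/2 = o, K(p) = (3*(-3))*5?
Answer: 25/2 ≈ 12.500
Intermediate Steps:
K(p) = -45 (K(p) = -9*5 = -45)
J(o) = 2*o
W(G, f) = -10 - G/2 (W(G, f) = -4 + (2*(-6) - G)/2 = -4 + (-12 - G)/2 = -4 + (-6 - G/2) = -10 - G/2)
W(K(2), 15)/(-5 + 6) = (-10 - ½*(-45))/(-5 + 6) = (-10 + 45/2)/1 = (25/2)*1 = 25/2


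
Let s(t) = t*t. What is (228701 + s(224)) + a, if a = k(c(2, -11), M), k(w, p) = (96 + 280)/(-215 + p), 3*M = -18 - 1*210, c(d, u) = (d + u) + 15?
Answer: 81152831/291 ≈ 2.7888e+5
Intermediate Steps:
s(t) = t²
c(d, u) = 15 + d + u
M = -76 (M = (-18 - 1*210)/3 = (-18 - 210)/3 = (⅓)*(-228) = -76)
k(w, p) = 376/(-215 + p)
a = -376/291 (a = 376/(-215 - 76) = 376/(-291) = 376*(-1/291) = -376/291 ≈ -1.2921)
(228701 + s(224)) + a = (228701 + 224²) - 376/291 = (228701 + 50176) - 376/291 = 278877 - 376/291 = 81152831/291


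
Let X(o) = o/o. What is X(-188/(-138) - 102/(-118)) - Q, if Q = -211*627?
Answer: 132298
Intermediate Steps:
Q = -132297
X(o) = 1
X(-188/(-138) - 102/(-118)) - Q = 1 - 1*(-132297) = 1 + 132297 = 132298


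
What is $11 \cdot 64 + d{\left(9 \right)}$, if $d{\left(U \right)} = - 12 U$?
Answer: $596$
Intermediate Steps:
$11 \cdot 64 + d{\left(9 \right)} = 11 \cdot 64 - 108 = 704 - 108 = 596$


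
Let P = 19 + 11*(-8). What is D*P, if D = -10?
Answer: 690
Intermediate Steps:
P = -69 (P = 19 - 88 = -69)
D*P = -10*(-69) = 690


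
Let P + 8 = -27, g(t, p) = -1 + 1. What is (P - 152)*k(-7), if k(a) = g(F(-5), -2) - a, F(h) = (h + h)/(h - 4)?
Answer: -1309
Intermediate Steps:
F(h) = 2*h/(-4 + h) (F(h) = (2*h)/(-4 + h) = 2*h/(-4 + h))
g(t, p) = 0
P = -35 (P = -8 - 27 = -35)
k(a) = -a (k(a) = 0 - a = -a)
(P - 152)*k(-7) = (-35 - 152)*(-1*(-7)) = -187*7 = -1309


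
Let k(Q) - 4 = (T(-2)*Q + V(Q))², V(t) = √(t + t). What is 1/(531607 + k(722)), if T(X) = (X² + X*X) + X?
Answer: 1/19628511 ≈ 5.0946e-8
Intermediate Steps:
V(t) = √2*√t (V(t) = √(2*t) = √2*√t)
T(X) = X + 2*X² (T(X) = (X² + X²) + X = 2*X² + X = X + 2*X²)
k(Q) = 4 + (6*Q + √2*√Q)² (k(Q) = 4 + ((-2*(1 + 2*(-2)))*Q + √2*√Q)² = 4 + ((-2*(1 - 4))*Q + √2*√Q)² = 4 + ((-2*(-3))*Q + √2*√Q)² = 4 + (6*Q + √2*√Q)²)
1/(531607 + k(722)) = 1/(531607 + (4 + (6*722 + √2*√722)²)) = 1/(531607 + (4 + (4332 + √2*(19*√2))²)) = 1/(531607 + (4 + (4332 + 38)²)) = 1/(531607 + (4 + 4370²)) = 1/(531607 + (4 + 19096900)) = 1/(531607 + 19096904) = 1/19628511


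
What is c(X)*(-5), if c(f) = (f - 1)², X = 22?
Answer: -2205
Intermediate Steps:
c(f) = (-1 + f)²
c(X)*(-5) = (-1 + 22)²*(-5) = 21²*(-5) = 441*(-5) = -2205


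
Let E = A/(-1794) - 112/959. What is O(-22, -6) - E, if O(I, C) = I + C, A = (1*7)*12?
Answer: -1140262/40963 ≈ -27.836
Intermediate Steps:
A = 84 (A = 7*12 = 84)
O(I, C) = C + I
E = -6702/40963 (E = 84/(-1794) - 112/959 = 84*(-1/1794) - 112*1/959 = -14/299 - 16/137 = -6702/40963 ≈ -0.16361)
O(-22, -6) - E = (-6 - 22) - 1*(-6702/40963) = -28 + 6702/40963 = -1140262/40963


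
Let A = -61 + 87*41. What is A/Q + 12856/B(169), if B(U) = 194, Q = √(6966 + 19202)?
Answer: 6428/97 + 1753*√6542/6542 ≈ 87.941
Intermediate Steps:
Q = 2*√6542 (Q = √26168 = 2*√6542 ≈ 161.77)
A = 3506 (A = -61 + 3567 = 3506)
A/Q + 12856/B(169) = 3506/((2*√6542)) + 12856/194 = 3506*(√6542/13084) + 12856*(1/194) = 1753*√6542/6542 + 6428/97 = 6428/97 + 1753*√6542/6542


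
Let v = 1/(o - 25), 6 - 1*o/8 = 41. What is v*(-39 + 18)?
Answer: 21/305 ≈ 0.068852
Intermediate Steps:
o = -280 (o = 48 - 8*41 = 48 - 328 = -280)
v = -1/305 (v = 1/(-280 - 25) = 1/(-305) = -1/305 ≈ -0.0032787)
v*(-39 + 18) = -(-39 + 18)/305 = -1/305*(-21) = 21/305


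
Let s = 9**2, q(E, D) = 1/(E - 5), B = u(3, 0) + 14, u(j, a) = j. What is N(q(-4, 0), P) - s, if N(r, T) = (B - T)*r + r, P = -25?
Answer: -772/9 ≈ -85.778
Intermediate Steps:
B = 17 (B = 3 + 14 = 17)
q(E, D) = 1/(-5 + E)
N(r, T) = r + r*(17 - T) (N(r, T) = (17 - T)*r + r = r*(17 - T) + r = r + r*(17 - T))
s = 81
N(q(-4, 0), P) - s = (18 - 1*(-25))/(-5 - 4) - 1*81 = (18 + 25)/(-9) - 81 = -1/9*43 - 81 = -43/9 - 81 = -772/9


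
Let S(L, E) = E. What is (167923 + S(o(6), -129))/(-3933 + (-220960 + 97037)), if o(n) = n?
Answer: -83897/63928 ≈ -1.3124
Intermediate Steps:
(167923 + S(o(6), -129))/(-3933 + (-220960 + 97037)) = (167923 - 129)/(-3933 + (-220960 + 97037)) = 167794/(-3933 - 123923) = 167794/(-127856) = 167794*(-1/127856) = -83897/63928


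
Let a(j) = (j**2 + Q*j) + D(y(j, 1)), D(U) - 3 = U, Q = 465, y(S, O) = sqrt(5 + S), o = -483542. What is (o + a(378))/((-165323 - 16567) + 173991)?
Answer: 164885/7899 - sqrt(383)/7899 ≈ 20.872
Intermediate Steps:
D(U) = 3 + U
a(j) = 3 + j**2 + sqrt(5 + j) + 465*j (a(j) = (j**2 + 465*j) + (3 + sqrt(5 + j)) = 3 + j**2 + sqrt(5 + j) + 465*j)
(o + a(378))/((-165323 - 16567) + 173991) = (-483542 + (3 + 378**2 + sqrt(5 + 378) + 465*378))/((-165323 - 16567) + 173991) = (-483542 + (3 + 142884 + sqrt(383) + 175770))/(-181890 + 173991) = (-483542 + (318657 + sqrt(383)))/(-7899) = (-164885 + sqrt(383))*(-1/7899) = 164885/7899 - sqrt(383)/7899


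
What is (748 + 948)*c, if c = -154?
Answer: -261184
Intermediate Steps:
(748 + 948)*c = (748 + 948)*(-154) = 1696*(-154) = -261184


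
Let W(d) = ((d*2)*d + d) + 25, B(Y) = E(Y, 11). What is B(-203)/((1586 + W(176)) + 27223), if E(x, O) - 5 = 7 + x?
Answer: -191/90962 ≈ -0.0020998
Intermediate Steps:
E(x, O) = 12 + x (E(x, O) = 5 + (7 + x) = 12 + x)
B(Y) = 12 + Y
W(d) = 25 + d + 2*d² (W(d) = ((2*d)*d + d) + 25 = (2*d² + d) + 25 = (d + 2*d²) + 25 = 25 + d + 2*d²)
B(-203)/((1586 + W(176)) + 27223) = (12 - 203)/((1586 + (25 + 176 + 2*176²)) + 27223) = -191/((1586 + (25 + 176 + 2*30976)) + 27223) = -191/((1586 + (25 + 176 + 61952)) + 27223) = -191/((1586 + 62153) + 27223) = -191/(63739 + 27223) = -191/90962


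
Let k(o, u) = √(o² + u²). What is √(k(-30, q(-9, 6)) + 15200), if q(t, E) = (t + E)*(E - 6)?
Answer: √15230 ≈ 123.41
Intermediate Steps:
q(t, E) = (-6 + E)*(E + t) (q(t, E) = (E + t)*(-6 + E) = (-6 + E)*(E + t))
√(k(-30, q(-9, 6)) + 15200) = √(√((-30)² + (6² - 6*6 - 6*(-9) + 6*(-9))²) + 15200) = √(√(900 + (36 - 36 + 54 - 54)²) + 15200) = √(√(900 + 0²) + 15200) = √(√(900 + 0) + 15200) = √(√900 + 15200) = √(30 + 15200) = √15230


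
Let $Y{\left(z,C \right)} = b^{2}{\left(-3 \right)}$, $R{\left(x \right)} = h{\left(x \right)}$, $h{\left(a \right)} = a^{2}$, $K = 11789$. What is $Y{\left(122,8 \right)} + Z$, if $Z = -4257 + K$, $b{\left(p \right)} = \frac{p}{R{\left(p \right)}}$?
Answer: $\frac{67789}{9} \approx 7532.1$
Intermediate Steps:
$R{\left(x \right)} = x^{2}$
$b{\left(p \right)} = \frac{1}{p}$ ($b{\left(p \right)} = \frac{p}{p^{2}} = \frac{1}{p}$)
$Z = 7532$ ($Z = -4257 + 11789 = 7532$)
$Y{\left(z,C \right)} = \frac{1}{9}$ ($Y{\left(z,C \right)} = \left(\frac{1}{-3}\right)^{2} = \left(- \frac{1}{3}\right)^{2} = \frac{1}{9}$)
$Y{\left(122,8 \right)} + Z = \frac{1}{9} + 7532 = \frac{67789}{9}$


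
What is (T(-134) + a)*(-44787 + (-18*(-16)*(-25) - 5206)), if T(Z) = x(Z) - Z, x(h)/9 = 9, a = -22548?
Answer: 1277291269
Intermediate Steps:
x(h) = 81 (x(h) = 9*9 = 81)
T(Z) = 81 - Z
(T(-134) + a)*(-44787 + (-18*(-16)*(-25) - 5206)) = ((81 - 1*(-134)) - 22548)*(-44787 + (-18*(-16)*(-25) - 5206)) = ((81 + 134) - 22548)*(-44787 + (288*(-25) - 5206)) = (215 - 22548)*(-44787 + (-7200 - 5206)) = -22333*(-44787 - 12406) = -22333*(-57193) = 1277291269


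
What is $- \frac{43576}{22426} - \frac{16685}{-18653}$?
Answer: $- \frac{219322659}{209156089} \approx -1.0486$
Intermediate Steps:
$- \frac{43576}{22426} - \frac{16685}{-18653} = \left(-43576\right) \frac{1}{22426} - - \frac{16685}{18653} = - \frac{21788}{11213} + \frac{16685}{18653} = - \frac{219322659}{209156089}$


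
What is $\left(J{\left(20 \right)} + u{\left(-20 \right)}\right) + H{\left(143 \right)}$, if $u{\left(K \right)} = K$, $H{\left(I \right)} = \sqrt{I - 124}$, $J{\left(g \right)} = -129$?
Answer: $-149 + \sqrt{19} \approx -144.64$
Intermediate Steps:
$H{\left(I \right)} = \sqrt{-124 + I}$
$\left(J{\left(20 \right)} + u{\left(-20 \right)}\right) + H{\left(143 \right)} = \left(-129 - 20\right) + \sqrt{-124 + 143} = -149 + \sqrt{19}$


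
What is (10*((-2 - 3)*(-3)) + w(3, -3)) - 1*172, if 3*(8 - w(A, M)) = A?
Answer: -15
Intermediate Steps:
w(A, M) = 8 - A/3
(10*((-2 - 3)*(-3)) + w(3, -3)) - 1*172 = (10*((-2 - 3)*(-3)) + (8 - ⅓*3)) - 1*172 = (10*(-5*(-3)) + (8 - 1)) - 172 = (10*15 + 7) - 172 = (150 + 7) - 172 = 157 - 172 = -15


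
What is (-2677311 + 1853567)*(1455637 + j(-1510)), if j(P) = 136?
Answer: -1199184274112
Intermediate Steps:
(-2677311 + 1853567)*(1455637 + j(-1510)) = (-2677311 + 1853567)*(1455637 + 136) = -823744*1455773 = -1199184274112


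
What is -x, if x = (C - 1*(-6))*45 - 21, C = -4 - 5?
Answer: 156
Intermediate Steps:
C = -9
x = -156 (x = (-9 - 1*(-6))*45 - 21 = (-9 + 6)*45 - 21 = -3*45 - 21 = -135 - 21 = -156)
-x = -1*(-156) = 156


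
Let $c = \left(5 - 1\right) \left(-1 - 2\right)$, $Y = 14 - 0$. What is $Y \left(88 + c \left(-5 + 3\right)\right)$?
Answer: $1568$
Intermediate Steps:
$Y = 14$ ($Y = 14 + 0 = 14$)
$c = -12$ ($c = 4 \left(-3\right) = -12$)
$Y \left(88 + c \left(-5 + 3\right)\right) = 14 \left(88 - 12 \left(-5 + 3\right)\right) = 14 \left(88 - -24\right) = 14 \left(88 + 24\right) = 14 \cdot 112 = 1568$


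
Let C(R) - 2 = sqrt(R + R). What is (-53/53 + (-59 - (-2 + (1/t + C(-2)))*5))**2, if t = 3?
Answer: 33325/9 + 3700*I/3 ≈ 3702.8 + 1233.3*I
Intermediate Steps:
C(R) = 2 + sqrt(2)*sqrt(R) (C(R) = 2 + sqrt(R + R) = 2 + sqrt(2*R) = 2 + sqrt(2)*sqrt(R))
(-53/53 + (-59 - (-2 + (1/t + C(-2)))*5))**2 = (-53/53 + (-59 - (-2 + (1/3 + (2 + sqrt(2)*sqrt(-2))))*5))**2 = (-53*1/53 + (-59 - (-2 + (1/3 + (2 + sqrt(2)*(I*sqrt(2)))))*5))**2 = (-1 + (-59 - (-2 + (1/3 + (2 + 2*I)))*5))**2 = (-1 + (-59 - (-2 + (7/3 + 2*I))*5))**2 = (-1 + (-59 - (1/3 + 2*I)*5))**2 = (-1 + (-59 - (5/3 + 10*I)))**2 = (-1 + (-59 + (-5/3 - 10*I)))**2 = (-1 + (-182/3 - 10*I))**2 = (-185/3 - 10*I)**2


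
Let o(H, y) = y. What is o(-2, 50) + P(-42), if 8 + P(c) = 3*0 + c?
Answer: 0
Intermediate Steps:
P(c) = -8 + c (P(c) = -8 + (3*0 + c) = -8 + (0 + c) = -8 + c)
o(-2, 50) + P(-42) = 50 + (-8 - 42) = 50 - 50 = 0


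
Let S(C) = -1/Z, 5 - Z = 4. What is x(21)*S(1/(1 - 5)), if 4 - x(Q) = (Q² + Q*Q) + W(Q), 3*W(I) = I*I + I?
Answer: 1032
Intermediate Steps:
Z = 1 (Z = 5 - 1*4 = 5 - 4 = 1)
W(I) = I/3 + I²/3 (W(I) = (I*I + I)/3 = (I² + I)/3 = (I + I²)/3 = I/3 + I²/3)
S(C) = -1 (S(C) = -1/1 = -1*1 = -1)
x(Q) = 4 - 2*Q² - Q*(1 + Q)/3 (x(Q) = 4 - ((Q² + Q*Q) + Q*(1 + Q)/3) = 4 - ((Q² + Q²) + Q*(1 + Q)/3) = 4 - (2*Q² + Q*(1 + Q)/3) = 4 + (-2*Q² - Q*(1 + Q)/3) = 4 - 2*Q² - Q*(1 + Q)/3)
x(21)*S(1/(1 - 5)) = (4 - 7/3*21² - ⅓*21)*(-1) = (4 - 7/3*441 - 7)*(-1) = (4 - 1029 - 7)*(-1) = -1032*(-1) = 1032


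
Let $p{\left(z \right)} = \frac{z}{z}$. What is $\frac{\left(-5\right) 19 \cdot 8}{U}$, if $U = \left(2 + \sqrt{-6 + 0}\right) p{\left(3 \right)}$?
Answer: $-152 + 76 i \sqrt{6} \approx -152.0 + 186.16 i$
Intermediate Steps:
$p{\left(z \right)} = 1$
$U = 2 + i \sqrt{6}$ ($U = \left(2 + \sqrt{-6 + 0}\right) 1 = \left(2 + \sqrt{-6}\right) 1 = \left(2 + i \sqrt{6}\right) 1 = 2 + i \sqrt{6} \approx 2.0 + 2.4495 i$)
$\frac{\left(-5\right) 19 \cdot 8}{U} = \frac{\left(-5\right) 19 \cdot 8}{2 + i \sqrt{6}} = \frac{\left(-95\right) 8}{2 + i \sqrt{6}} = - \frac{760}{2 + i \sqrt{6}}$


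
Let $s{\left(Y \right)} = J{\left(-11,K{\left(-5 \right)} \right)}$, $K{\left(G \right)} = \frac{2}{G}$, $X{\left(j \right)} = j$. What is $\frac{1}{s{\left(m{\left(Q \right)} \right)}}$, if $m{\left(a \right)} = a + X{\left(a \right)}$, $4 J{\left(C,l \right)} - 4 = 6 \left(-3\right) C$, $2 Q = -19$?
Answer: $\frac{2}{101} \approx 0.019802$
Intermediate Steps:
$Q = - \frac{19}{2}$ ($Q = \frac{1}{2} \left(-19\right) = - \frac{19}{2} \approx -9.5$)
$J{\left(C,l \right)} = 1 - \frac{9 C}{2}$ ($J{\left(C,l \right)} = 1 + \frac{6 \left(-3\right) C}{4} = 1 + \frac{\left(-18\right) C}{4} = 1 - \frac{9 C}{2}$)
$m{\left(a \right)} = 2 a$ ($m{\left(a \right)} = a + a = 2 a$)
$s{\left(Y \right)} = \frac{101}{2}$ ($s{\left(Y \right)} = 1 - - \frac{99}{2} = 1 + \frac{99}{2} = \frac{101}{2}$)
$\frac{1}{s{\left(m{\left(Q \right)} \right)}} = \frac{1}{\frac{101}{2}} = \frac{2}{101}$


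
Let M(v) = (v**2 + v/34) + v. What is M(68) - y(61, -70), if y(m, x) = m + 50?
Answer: 4583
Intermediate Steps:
y(m, x) = 50 + m
M(v) = v**2 + 35*v/34 (M(v) = (v**2 + v/34) + v = v**2 + 35*v/34)
M(68) - y(61, -70) = (1/34)*68*(35 + 34*68) - (50 + 61) = (1/34)*68*(35 + 2312) - 1*111 = (1/34)*68*2347 - 111 = 4694 - 111 = 4583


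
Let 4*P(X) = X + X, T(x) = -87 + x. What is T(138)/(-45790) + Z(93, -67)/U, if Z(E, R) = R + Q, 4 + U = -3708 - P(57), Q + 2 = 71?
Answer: -564691/342554990 ≈ -0.0016485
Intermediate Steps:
Q = 69 (Q = -2 + 71 = 69)
P(X) = X/2 (P(X) = (X + X)/4 = (2*X)/4 = X/2)
U = -7481/2 (U = -4 + (-3708 - 57/2) = -4 - 7473/2 = -7481/2 ≈ -3740.5)
Z(E, R) = 69 + R (Z(E, R) = R + 69 = 69 + R)
T(138)/(-45790) + Z(93, -67)/U = (-87 + 138)/(-45790) + (69 - 67)/(-7481/2) = 51*(-1/45790) + 2*(-2/7481) = -51/45790 - 4/7481 = -564691/342554990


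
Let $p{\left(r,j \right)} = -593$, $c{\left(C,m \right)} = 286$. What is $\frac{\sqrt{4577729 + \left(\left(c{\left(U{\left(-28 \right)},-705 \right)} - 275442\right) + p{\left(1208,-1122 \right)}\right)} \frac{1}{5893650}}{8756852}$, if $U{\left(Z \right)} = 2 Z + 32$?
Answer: $\frac{\sqrt{1075495}}{25804910394900} \approx 4.0189 \cdot 10^{-11}$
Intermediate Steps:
$U{\left(Z \right)} = 32 + 2 Z$
$\frac{\sqrt{4577729 + \left(\left(c{\left(U{\left(-28 \right)},-705 \right)} - 275442\right) + p{\left(1208,-1122 \right)}\right)} \frac{1}{5893650}}{8756852} = \frac{\sqrt{4577729 + \left(\left(286 - 275442\right) - 593\right)} \frac{1}{5893650}}{8756852} = \sqrt{4577729 - 275749} \cdot \frac{1}{5893650} \cdot \frac{1}{8756852} = \sqrt{4301980} \cdot \frac{1}{5893650} \cdot \frac{1}{8756852} = 2 \sqrt{1075495} \cdot \frac{1}{5893650} \cdot \frac{1}{8756852} = \frac{\sqrt{1075495}}{2946825} \cdot \frac{1}{8756852} = \frac{\sqrt{1075495}}{25804910394900}$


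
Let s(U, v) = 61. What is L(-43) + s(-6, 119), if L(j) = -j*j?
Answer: -1788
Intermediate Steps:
L(j) = -j**2
L(-43) + s(-6, 119) = -1*(-43)**2 + 61 = -1*1849 + 61 = -1849 + 61 = -1788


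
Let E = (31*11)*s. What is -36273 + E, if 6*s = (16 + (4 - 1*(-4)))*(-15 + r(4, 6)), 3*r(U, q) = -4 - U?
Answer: -181111/3 ≈ -60370.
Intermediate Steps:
r(U, q) = -4/3 - U/3 (r(U, q) = (-4 - U)/3 = -4/3 - U/3)
s = -212/3 (s = ((16 + (4 - 1*(-4)))*(-15 + (-4/3 - ⅓*4)))/6 = ((16 + (4 + 4))*(-15 + (-4/3 - 4/3)))/6 = ((16 + 8)*(-15 - 8/3))/6 = (24*(-53/3))/6 = (⅙)*(-424) = -212/3 ≈ -70.667)
E = -72292/3 (E = (31*11)*(-212/3) = 341*(-212/3) = -72292/3 ≈ -24097.)
-36273 + E = -36273 - 72292/3 = -181111/3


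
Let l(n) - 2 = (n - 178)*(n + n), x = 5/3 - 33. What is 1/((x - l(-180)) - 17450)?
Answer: -3/439090 ≈ -6.8323e-6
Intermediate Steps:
x = -94/3 (x = (⅓)*5 - 33 = 5/3 - 33 = -94/3 ≈ -31.333)
l(n) = 2 + 2*n*(-178 + n) (l(n) = 2 + (n - 178)*(n + n) = 2 + (-178 + n)*(2*n) = 2 + 2*n*(-178 + n))
1/((x - l(-180)) - 17450) = 1/((-94/3 - (2 - 356*(-180) + 2*(-180)²)) - 17450) = 1/((-94/3 - (2 + 64080 + 2*32400)) - 17450) = 1/((-94/3 - (2 + 64080 + 64800)) - 17450) = 1/((-94/3 - 1*128882) - 17450) = 1/((-94/3 - 128882) - 17450) = 1/(-386740/3 - 17450) = 1/(-439090/3) = -3/439090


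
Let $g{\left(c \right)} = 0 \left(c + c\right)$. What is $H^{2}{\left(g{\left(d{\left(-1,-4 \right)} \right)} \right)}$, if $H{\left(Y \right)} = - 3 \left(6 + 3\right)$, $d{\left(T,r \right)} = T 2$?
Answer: $729$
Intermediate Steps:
$d{\left(T,r \right)} = 2 T$
$g{\left(c \right)} = 0$ ($g{\left(c \right)} = 0 \cdot 2 c = 0$)
$H{\left(Y \right)} = -27$ ($H{\left(Y \right)} = \left(-3\right) 9 = -27$)
$H^{2}{\left(g{\left(d{\left(-1,-4 \right)} \right)} \right)} = \left(-27\right)^{2} = 729$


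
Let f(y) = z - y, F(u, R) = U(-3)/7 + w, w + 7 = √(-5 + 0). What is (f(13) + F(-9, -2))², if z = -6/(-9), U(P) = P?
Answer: 170020/441 - 830*I*√5/21 ≈ 385.53 - 88.378*I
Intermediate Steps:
w = -7 + I*√5 (w = -7 + √(-5 + 0) = -7 + √(-5) = -7 + I*√5 ≈ -7.0 + 2.2361*I)
F(u, R) = -52/7 + I*√5 (F(u, R) = -3/7 + (-7 + I*√5) = -52/7 + I*√5)
z = ⅔ (z = -6*(-⅑) = ⅔ ≈ 0.66667)
f(y) = ⅔ - y
(f(13) + F(-9, -2))² = ((⅔ - 1*13) + (-52/7 + I*√5))² = ((⅔ - 13) + (-52/7 + I*√5))² = (-37/3 + (-52/7 + I*√5))² = (-415/21 + I*√5)²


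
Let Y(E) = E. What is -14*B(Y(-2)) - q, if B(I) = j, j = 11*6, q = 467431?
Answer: -468355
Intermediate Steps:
j = 66
B(I) = 66
-14*B(Y(-2)) - q = -14*66 - 1*467431 = -924 - 467431 = -468355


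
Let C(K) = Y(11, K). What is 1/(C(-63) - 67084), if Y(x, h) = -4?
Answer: -1/67088 ≈ -1.4906e-5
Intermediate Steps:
C(K) = -4
1/(C(-63) - 67084) = 1/(-4 - 67084) = 1/(-67088) = -1/67088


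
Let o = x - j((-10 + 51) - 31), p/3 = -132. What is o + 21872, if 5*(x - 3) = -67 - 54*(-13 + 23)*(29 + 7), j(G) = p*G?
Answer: 109668/5 ≈ 21934.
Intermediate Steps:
p = -396 (p = 3*(-132) = -396)
j(G) = -396*G
x = -19492/5 (x = 3 + (-67 - 54*(-13 + 23)*(29 + 7))/5 = 3 + (-67 - 540*36)/5 = 3 + (-67 - 54*360)/5 = 3 + (-67 - 19440)/5 = 3 + (⅕)*(-19507) = 3 - 19507/5 = -19492/5 ≈ -3898.4)
o = 308/5 (o = -19492/5 - (-396)*((-10 + 51) - 31) = -19492/5 - (-396)*(41 - 31) = -19492/5 - (-396)*10 = -19492/5 - 1*(-3960) = -19492/5 + 3960 = 308/5 ≈ 61.600)
o + 21872 = 308/5 + 21872 = 109668/5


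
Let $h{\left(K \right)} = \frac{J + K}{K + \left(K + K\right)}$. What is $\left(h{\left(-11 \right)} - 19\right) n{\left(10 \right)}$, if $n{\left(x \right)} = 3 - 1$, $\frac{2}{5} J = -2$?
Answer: $- \frac{1222}{33} \approx -37.03$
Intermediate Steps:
$J = -5$ ($J = \frac{5}{2} \left(-2\right) = -5$)
$n{\left(x \right)} = 2$
$h{\left(K \right)} = \frac{-5 + K}{3 K}$ ($h{\left(K \right)} = \frac{-5 + K}{K + \left(K + K\right)} = \frac{-5 + K}{K + 2 K} = \frac{-5 + K}{3 K}$)
$\left(h{\left(-11 \right)} - 19\right) n{\left(10 \right)} = \left(\frac{-5 - 11}{3 \left(-11\right)} - 19\right) 2 = \left(\frac{1}{3} \left(- \frac{1}{11}\right) \left(-16\right) - 19\right) 2 = \left(\frac{16}{33} - 19\right) 2 = \left(- \frac{611}{33}\right) 2 = - \frac{1222}{33}$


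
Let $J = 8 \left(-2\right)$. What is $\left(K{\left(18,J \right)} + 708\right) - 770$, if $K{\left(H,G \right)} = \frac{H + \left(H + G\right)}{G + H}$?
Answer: $-52$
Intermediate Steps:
$J = -16$
$K{\left(H,G \right)} = \frac{G + 2 H}{G + H}$ ($K{\left(H,G \right)} = \frac{H + \left(G + H\right)}{G + H} = \frac{G + 2 H}{G + H}$)
$\left(K{\left(18,J \right)} + 708\right) - 770 = \left(\frac{-16 + 2 \cdot 18}{-16 + 18} + 708\right) - 770 = \left(\frac{-16 + 36}{2} + 708\right) - 770 = \left(\frac{1}{2} \cdot 20 + 708\right) - 770 = \left(10 + 708\right) - 770 = 718 - 770 = -52$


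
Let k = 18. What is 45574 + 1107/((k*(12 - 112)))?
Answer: 9114677/200 ≈ 45573.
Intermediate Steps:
45574 + 1107/((k*(12 - 112))) = 45574 + 1107/((18*(12 - 112))) = 45574 + 1107/((18*(-100))) = 45574 + 1107/(-1800) = 45574 + 1107*(-1/1800) = 45574 - 123/200 = 9114677/200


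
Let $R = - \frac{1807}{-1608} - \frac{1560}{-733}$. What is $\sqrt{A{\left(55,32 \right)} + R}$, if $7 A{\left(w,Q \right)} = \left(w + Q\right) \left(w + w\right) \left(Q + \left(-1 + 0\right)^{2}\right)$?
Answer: $\frac{\sqrt{767848018376157054}}{4125324} \approx 212.41$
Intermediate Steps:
$A{\left(w,Q \right)} = \frac{2 w \left(1 + Q\right) \left(Q + w\right)}{7}$ ($A{\left(w,Q \right)} = \frac{\left(w + Q\right) \left(w + w\right) \left(Q + \left(-1 + 0\right)^{2}\right)}{7} = \frac{\left(Q + w\right) 2 w \left(Q + \left(-1\right)^{2}\right)}{7} = \frac{\left(Q + w\right) 2 w \left(Q + 1\right)}{7} = \frac{\left(Q + w\right) 2 w \left(1 + Q\right)}{7} = \frac{2 w \left(1 + Q\right) \left(Q + w\right)}{7}$)
$R = \frac{3833011}{1178664}$ ($R = \left(-1807\right) \left(- \frac{1}{1608}\right) - - \frac{1560}{733} = \frac{1807}{1608} + \frac{1560}{733} = \frac{3833011}{1178664} \approx 3.252$)
$\sqrt{A{\left(55,32 \right)} + R} = \sqrt{\frac{2}{7} \cdot 55 \left(32 + 55 + 32^{2} + 32 \cdot 55\right) + \frac{3833011}{1178664}} = \sqrt{\frac{2}{7} \cdot 55 \left(32 + 55 + 1024 + 1760\right) + \frac{3833011}{1178664}} = \sqrt{\frac{2}{7} \cdot 55 \cdot 2871 + \frac{3833011}{1178664}} = \sqrt{\frac{315810}{7} + \frac{3833011}{1178664}} = \sqrt{\frac{372260708917}{8250648}} = \frac{\sqrt{767848018376157054}}{4125324}$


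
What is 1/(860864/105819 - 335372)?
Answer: -105819/35487868804 ≈ -2.9818e-6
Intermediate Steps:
1/(860864/105819 - 335372) = 1/(-35487868804/105819) = -105819/35487868804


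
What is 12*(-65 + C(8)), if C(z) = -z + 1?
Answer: -864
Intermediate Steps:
C(z) = 1 - z
12*(-65 + C(8)) = 12*(-65 + (1 - 1*8)) = 12*(-65 + (1 - 8)) = 12*(-65 - 7) = 12*(-72) = -864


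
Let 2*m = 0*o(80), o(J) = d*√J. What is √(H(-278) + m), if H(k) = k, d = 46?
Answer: I*√278 ≈ 16.673*I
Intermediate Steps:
o(J) = 46*√J
m = 0 (m = (0*(46*√80))/2 = (0*(46*(4*√5)))/2 = (0*(184*√5))/2 = (½)*0 = 0)
√(H(-278) + m) = √(-278 + 0) = √(-278) = I*√278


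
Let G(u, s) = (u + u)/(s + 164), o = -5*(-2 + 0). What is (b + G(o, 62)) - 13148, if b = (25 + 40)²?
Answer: -1008289/113 ≈ -8922.9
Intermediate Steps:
o = 10 (o = -5*(-2) = 10)
G(u, s) = 2*u/(164 + s) (G(u, s) = (2*u)/(164 + s) = 2*u/(164 + s))
b = 4225 (b = 65² = 4225)
(b + G(o, 62)) - 13148 = (4225 + 2*10/(164 + 62)) - 13148 = (4225 + 2*10/226) - 13148 = (4225 + 2*10*(1/226)) - 13148 = (4225 + 10/113) - 13148 = 477435/113 - 13148 = -1008289/113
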